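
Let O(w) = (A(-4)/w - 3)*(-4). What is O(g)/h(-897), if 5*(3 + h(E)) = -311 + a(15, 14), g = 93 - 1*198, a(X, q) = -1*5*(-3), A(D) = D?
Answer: -4/21 ≈ -0.19048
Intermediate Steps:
a(X, q) = 15 (a(X, q) = -5*(-3) = 15)
g = -105 (g = 93 - 198 = -105)
h(E) = -311/5 (h(E) = -3 + (-311 + 15)/5 = -3 + (⅕)*(-296) = -3 - 296/5 = -311/5)
O(w) = 12 + 16/w (O(w) = (-4/w - 3)*(-4) = (-3 - 4/w)*(-4) = 12 + 16/w)
O(g)/h(-897) = (12 + 16/(-105))/(-311/5) = (12 + 16*(-1/105))*(-5/311) = (12 - 16/105)*(-5/311) = (1244/105)*(-5/311) = -4/21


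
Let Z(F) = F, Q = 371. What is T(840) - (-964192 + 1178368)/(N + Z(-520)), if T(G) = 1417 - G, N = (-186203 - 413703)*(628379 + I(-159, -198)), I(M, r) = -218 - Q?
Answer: 18108904036683/31384582355 ≈ 577.00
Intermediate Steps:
I(M, r) = -589 (I(M, r) = -218 - 1*371 = -218 - 371 = -589)
N = -376614987740 (N = (-186203 - 413703)*(628379 - 589) = -599906*627790 = -376614987740)
T(840) - (-964192 + 1178368)/(N + Z(-520)) = (1417 - 1*840) - (-964192 + 1178368)/(-376614987740 - 520) = (1417 - 840) - 214176/(-376614988260) = 577 - 214176*(-1)/376614988260 = 577 - 1*(-17848/31384582355) = 577 + 17848/31384582355 = 18108904036683/31384582355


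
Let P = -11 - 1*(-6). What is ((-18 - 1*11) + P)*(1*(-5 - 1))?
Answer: 204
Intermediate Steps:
P = -5 (P = -11 + 6 = -5)
((-18 - 1*11) + P)*(1*(-5 - 1)) = ((-18 - 1*11) - 5)*(1*(-5 - 1)) = ((-18 - 11) - 5)*(1*(-6)) = (-29 - 5)*(-6) = -34*(-6) = 204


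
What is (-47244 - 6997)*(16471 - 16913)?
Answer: 23974522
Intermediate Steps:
(-47244 - 6997)*(16471 - 16913) = -54241*(-442) = 23974522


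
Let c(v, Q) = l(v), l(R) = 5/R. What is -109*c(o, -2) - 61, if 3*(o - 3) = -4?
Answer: -388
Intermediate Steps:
o = 5/3 (o = 3 + (⅓)*(-4) = 3 - 4/3 = 5/3 ≈ 1.6667)
c(v, Q) = 5/v
-109*c(o, -2) - 61 = -545/5/3 - 61 = -545*3/5 - 61 = -109*3 - 61 = -327 - 61 = -388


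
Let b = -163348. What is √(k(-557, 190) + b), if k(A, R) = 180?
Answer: 4*I*√10198 ≈ 403.94*I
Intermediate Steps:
√(k(-557, 190) + b) = √(180 - 163348) = √(-163168) = 4*I*√10198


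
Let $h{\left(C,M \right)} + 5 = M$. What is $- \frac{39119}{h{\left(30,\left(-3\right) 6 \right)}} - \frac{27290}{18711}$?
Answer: $\frac{731327939}{430353} \approx 1699.4$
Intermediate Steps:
$h{\left(C,M \right)} = -5 + M$
$- \frac{39119}{h{\left(30,\left(-3\right) 6 \right)}} - \frac{27290}{18711} = - \frac{39119}{-5 - 18} - \frac{27290}{18711} = - \frac{39119}{-23} - \frac{27290}{18711} = \left(-39119\right) \left(- \frac{1}{23}\right) - \frac{27290}{18711} = \frac{39119}{23} - \frac{27290}{18711} = \frac{731327939}{430353}$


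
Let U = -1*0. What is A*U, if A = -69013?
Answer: 0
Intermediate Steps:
U = 0
A*U = -69013*0 = 0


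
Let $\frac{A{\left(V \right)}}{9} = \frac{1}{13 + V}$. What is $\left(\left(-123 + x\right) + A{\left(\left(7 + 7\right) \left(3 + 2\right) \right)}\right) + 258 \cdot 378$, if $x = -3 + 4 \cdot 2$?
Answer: $\frac{8084707}{83} \approx 97406.0$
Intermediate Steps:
$x = 5$ ($x = -3 + 8 = 5$)
$A{\left(V \right)} = \frac{9}{13 + V}$
$\left(\left(-123 + x\right) + A{\left(\left(7 + 7\right) \left(3 + 2\right) \right)}\right) + 258 \cdot 378 = \left(\left(-123 + 5\right) + \frac{9}{13 + \left(7 + 7\right) \left(3 + 2\right)}\right) + 258 \cdot 378 = \left(-118 + \frac{9}{13 + 14 \cdot 5}\right) + 97524 = \left(-118 + \frac{9}{13 + 70}\right) + 97524 = \left(-118 + \frac{9}{83}\right) + 97524 = - \frac{9785}{83} + 97524 = \frac{8084707}{83}$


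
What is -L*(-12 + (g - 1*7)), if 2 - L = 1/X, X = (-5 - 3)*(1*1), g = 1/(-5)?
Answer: 204/5 ≈ 40.800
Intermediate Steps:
g = -⅕ ≈ -0.20000
X = -8 (X = -8*1 = -8)
L = 17/8 (L = 2 - 1/(-8) = 2 - 1*(-⅛) = 2 + ⅛ = 17/8 ≈ 2.1250)
-L*(-12 + (g - 1*7)) = -17*(-12 + (-⅕ - 1*7))/8 = -17*(-12 + (-⅕ - 7))/8 = -17*(-12 - 36/5)/8 = -17*(-96)/(8*5) = -1*(-204/5) = 204/5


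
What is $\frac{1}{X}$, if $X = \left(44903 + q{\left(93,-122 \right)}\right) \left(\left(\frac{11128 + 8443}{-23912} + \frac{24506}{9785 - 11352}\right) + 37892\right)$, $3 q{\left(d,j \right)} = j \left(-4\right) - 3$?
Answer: $\frac{56205156}{95933697924859783} \approx 5.8588 \cdot 10^{-10}$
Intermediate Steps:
$q{\left(d,j \right)} = -1 - \frac{4 j}{3}$ ($q{\left(d,j \right)} = \frac{j \left(-4\right) - 3}{3} = \frac{- 4 j - 3}{3} = \frac{-3 - 4 j}{3} = -1 - \frac{4 j}{3}$)
$X = \frac{95933697924859783}{56205156}$ ($X = \left(44903 - - \frac{485}{3}\right) \left(\left(\frac{11128 + 8443}{-23912} + \frac{24506}{9785 - 11352}\right) + 37892\right) = \left(44903 + \left(-1 + \frac{488}{3}\right)\right) \left(\left(19571 \left(- \frac{1}{23912}\right) + \frac{24506}{9785 - 11352}\right) + 37892\right) = \left(44903 + \frac{485}{3}\right) \left(\left(- \frac{19571}{23912} + \frac{24506}{-1567}\right) + 37892\right) = \frac{135194 \left(\left(- \frac{19571}{23912} + 24506 \left(- \frac{1}{1567}\right)\right) + 37892\right)}{3} = \frac{135194 \left(\left(- \frac{19571}{23912} - \frac{24506}{1567}\right) + 37892\right)}{3} = \frac{135194 \left(- \frac{616655229}{37470104} + 37892\right)}{3} = \frac{135194}{3} \cdot \frac{1419200525539}{37470104} = \frac{95933697924859783}{56205156} \approx 1.7068 \cdot 10^{9}$)
$\frac{1}{X} = \frac{1}{\frac{95933697924859783}{56205156}} = \frac{56205156}{95933697924859783}$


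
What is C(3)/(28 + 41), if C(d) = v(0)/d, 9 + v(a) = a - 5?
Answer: -14/207 ≈ -0.067633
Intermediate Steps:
v(a) = -14 + a (v(a) = -9 + (a - 5) = -9 + (-5 + a) = -14 + a)
C(d) = -14/d (C(d) = (-14 + 0)/d = -14/d)
C(3)/(28 + 41) = (-14/3)/(28 + 41) = -14*⅓/69 = -14/3*1/69 = -14/207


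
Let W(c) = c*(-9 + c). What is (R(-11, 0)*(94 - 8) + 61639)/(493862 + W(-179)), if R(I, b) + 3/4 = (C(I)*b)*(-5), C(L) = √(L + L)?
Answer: 9473/81156 ≈ 0.11673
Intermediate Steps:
C(L) = √2*√L (C(L) = √(2*L) = √2*√L)
R(I, b) = -¾ - 5*b*√2*√I (R(I, b) = -¾ + ((√2*√I)*b)*(-5) = -¾ + (b*√2*√I)*(-5) = -¾ - 5*b*√2*√I)
(R(-11, 0)*(94 - 8) + 61639)/(493862 + W(-179)) = ((-¾ - 5*0*√2*√(-11))*(94 - 8) + 61639)/(493862 - 179*(-9 - 179)) = ((-¾ - 5*0*√2*I*√11)*86 + 61639)/(493862 - 179*(-188)) = ((-¾ + 0)*86 + 61639)/(493862 + 33652) = (-¾*86 + 61639)/527514 = (-129/2 + 61639)*(1/527514) = (123149/2)*(1/527514) = 9473/81156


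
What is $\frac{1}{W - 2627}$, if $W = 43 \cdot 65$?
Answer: $\frac{1}{168} \approx 0.0059524$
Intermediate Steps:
$W = 2795$
$\frac{1}{W - 2627} = \frac{1}{2795 - 2627} = \frac{1}{168}$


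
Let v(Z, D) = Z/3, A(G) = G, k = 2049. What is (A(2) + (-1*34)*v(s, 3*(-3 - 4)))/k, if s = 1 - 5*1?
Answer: 142/6147 ≈ 0.023101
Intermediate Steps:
s = -4 (s = 1 - 5 = -4)
v(Z, D) = Z/3 (v(Z, D) = Z*(⅓) = Z/3)
(A(2) + (-1*34)*v(s, 3*(-3 - 4)))/k = (2 + (-1*34)*((⅓)*(-4)))/2049 = (2 - 34*(-4/3))*(1/2049) = (2 + 136/3)*(1/2049) = (142/3)*(1/2049) = 142/6147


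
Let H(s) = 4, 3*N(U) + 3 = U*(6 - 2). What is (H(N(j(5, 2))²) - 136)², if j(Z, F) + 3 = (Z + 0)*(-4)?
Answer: 17424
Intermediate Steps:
j(Z, F) = -3 - 4*Z (j(Z, F) = -3 + (Z + 0)*(-4) = -3 + Z*(-4) = -3 - 4*Z)
N(U) = -1 + 4*U/3 (N(U) = -1 + (U*(6 - 2))/3 = -1 + (U*4)/3 = -1 + (4*U)/3 = -1 + 4*U/3)
(H(N(j(5, 2))²) - 136)² = (4 - 136)² = (-132)² = 17424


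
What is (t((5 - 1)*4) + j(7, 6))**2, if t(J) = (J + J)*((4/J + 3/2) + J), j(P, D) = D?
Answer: 329476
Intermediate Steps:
t(J) = 2*J*(3/2 + J + 4/J) (t(J) = (2*J)*((4/J + 3*(1/2)) + J) = (2*J)*((4/J + 3/2) + J) = (2*J)*((3/2 + 4/J) + J) = (2*J)*(3/2 + J + 4/J) = 2*J*(3/2 + J + 4/J))
(t((5 - 1)*4) + j(7, 6))**2 = ((8 + 2*((5 - 1)*4)**2 + 3*((5 - 1)*4)) + 6)**2 = ((8 + 2*(4*4)**2 + 3*(4*4)) + 6)**2 = ((8 + 2*16**2 + 3*16) + 6)**2 = ((8 + 2*256 + 48) + 6)**2 = ((8 + 512 + 48) + 6)**2 = (568 + 6)**2 = 574**2 = 329476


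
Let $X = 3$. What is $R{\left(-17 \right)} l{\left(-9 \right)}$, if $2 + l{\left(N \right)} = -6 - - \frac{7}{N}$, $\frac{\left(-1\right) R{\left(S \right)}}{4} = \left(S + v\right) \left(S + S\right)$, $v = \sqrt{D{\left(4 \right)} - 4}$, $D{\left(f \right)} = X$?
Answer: $\frac{182648}{9} - \frac{10744 i}{9} \approx 20294.0 - 1193.8 i$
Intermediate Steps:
$D{\left(f \right)} = 3$
$v = i$ ($v = \sqrt{3 - 4} = \sqrt{-1} = i \approx 1.0 i$)
$R{\left(S \right)} = - 8 S \left(i + S\right)$ ($R{\left(S \right)} = - 4 \left(S + i\right) \left(S + S\right) = - 4 \left(i + S\right) 2 S = - 4 \cdot 2 S \left(i + S\right) = - 8 S \left(i + S\right)$)
$l{\left(N \right)} = -8 + \frac{7}{N}$ ($l{\left(N \right)} = -2 - \left(6 - \frac{7}{N}\right) = -8 + \frac{7}{N}$)
$R{\left(-17 \right)} l{\left(-9 \right)} = \left(-8\right) \left(-17\right) \left(i - 17\right) \left(-8 + \frac{7}{-9}\right) = \left(-8\right) \left(-17\right) \left(-17 + i\right) \left(-8 + 7 \left(- \frac{1}{9}\right)\right) = \left(-2312 + 136 i\right) \left(-8 - \frac{7}{9}\right) = \left(-2312 + 136 i\right) \left(- \frac{79}{9}\right) = \frac{182648}{9} - \frac{10744 i}{9}$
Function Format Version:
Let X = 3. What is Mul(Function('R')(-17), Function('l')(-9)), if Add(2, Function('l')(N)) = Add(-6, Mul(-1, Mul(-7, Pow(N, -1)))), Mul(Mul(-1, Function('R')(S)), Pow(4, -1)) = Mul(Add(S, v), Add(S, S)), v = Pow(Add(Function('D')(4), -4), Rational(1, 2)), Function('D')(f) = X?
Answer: Add(Rational(182648, 9), Mul(Rational(-10744, 9), I)) ≈ Add(20294., Mul(-1193.8, I))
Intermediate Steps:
Function('D')(f) = 3
v = I (v = Pow(Add(3, -4), Rational(1, 2)) = Pow(-1, Rational(1, 2)) = I ≈ Mul(1.0000, I))
Function('R')(S) = Mul(-8, S, Add(I, S)) (Function('R')(S) = Mul(-4, Mul(Add(S, I), Add(S, S))) = Mul(-4, Mul(Add(I, S), Mul(2, S))) = Mul(-4, Mul(2, S, Add(I, S))) = Mul(-8, S, Add(I, S)))
Function('l')(N) = Add(-8, Mul(7, Pow(N, -1))) (Function('l')(N) = Add(-2, Add(-6, Mul(-1, Mul(-7, Pow(N, -1))))) = Add(-2, Add(-6, Mul(7, Pow(N, -1)))) = Add(-8, Mul(7, Pow(N, -1))))
Mul(Function('R')(-17), Function('l')(-9)) = Mul(Mul(-8, -17, Add(I, -17)), Add(-8, Mul(7, Pow(-9, -1)))) = Mul(Mul(-8, -17, Add(-17, I)), Add(-8, Mul(7, Rational(-1, 9)))) = Mul(Add(-2312, Mul(136, I)), Add(-8, Rational(-7, 9))) = Mul(Add(-2312, Mul(136, I)), Rational(-79, 9)) = Add(Rational(182648, 9), Mul(Rational(-10744, 9), I))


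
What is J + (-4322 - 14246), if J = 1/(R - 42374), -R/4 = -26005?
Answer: -1144642927/61646 ≈ -18568.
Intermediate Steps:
R = 104020 (R = -4*(-26005) = 104020)
J = 1/61646 (J = 1/(104020 - 42374) = 1/61646 ≈ 1.6222e-5)
J + (-4322 - 14246) = 1/61646 + (-4322 - 14246) = 1/61646 - 18568 = -1144642927/61646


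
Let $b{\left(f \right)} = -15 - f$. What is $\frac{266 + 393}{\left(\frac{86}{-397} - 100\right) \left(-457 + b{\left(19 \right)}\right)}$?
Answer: $\frac{261623}{19534926} \approx 0.013393$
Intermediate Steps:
$\frac{266 + 393}{\left(\frac{86}{-397} - 100\right) \left(-457 + b{\left(19 \right)}\right)} = \frac{266 + 393}{\left(\frac{86}{-397} - 100\right) \left(-457 - 34\right)} = \frac{659}{\left(86 \left(- \frac{1}{397}\right) - 100\right) \left(-457 - 34\right)} = \frac{659}{\left(- \frac{86}{397} - 100\right) \left(-457 - 34\right)} = \frac{659}{\left(- \frac{39786}{397}\right) \left(-491\right)} = \frac{659}{\frac{19534926}{397}} = 659 \cdot \frac{397}{19534926} = \frac{261623}{19534926}$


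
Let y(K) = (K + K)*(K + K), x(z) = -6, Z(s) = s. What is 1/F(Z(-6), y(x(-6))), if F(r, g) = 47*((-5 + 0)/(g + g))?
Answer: -288/235 ≈ -1.2255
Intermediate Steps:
y(K) = 4*K² (y(K) = (2*K)*(2*K) = 4*K²)
F(r, g) = -235/(2*g) (F(r, g) = 47*(-5*1/(2*g)) = 47*(-5/(2*g)) = -235/(2*g))
1/F(Z(-6), y(x(-6))) = 1/(-235/(2*(4*(-6)²))) = 1/(-235/(2*(4*36))) = 1/(-235/2/144) = 1/(-235/2*1/144) = 1/(-235/288) = -288/235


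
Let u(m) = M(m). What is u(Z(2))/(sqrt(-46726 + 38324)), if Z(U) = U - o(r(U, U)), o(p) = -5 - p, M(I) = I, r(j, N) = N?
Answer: -9*I*sqrt(8402)/8402 ≈ -0.098186*I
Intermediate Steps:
Z(U) = 5 + 2*U (Z(U) = U - (-5 - U) = U + (5 + U) = 5 + 2*U)
u(m) = m
u(Z(2))/(sqrt(-46726 + 38324)) = (5 + 2*2)/(sqrt(-46726 + 38324)) = (5 + 4)/(sqrt(-8402)) = 9/((I*sqrt(8402))) = 9*(-I*sqrt(8402)/8402) = -9*I*sqrt(8402)/8402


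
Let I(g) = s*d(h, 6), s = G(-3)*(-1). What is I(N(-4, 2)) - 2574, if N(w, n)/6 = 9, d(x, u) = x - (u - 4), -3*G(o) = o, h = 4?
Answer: -2576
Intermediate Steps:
G(o) = -o/3
d(x, u) = 4 + x - u (d(x, u) = x - (-4 + u) = x + (4 - u) = 4 + x - u)
N(w, n) = 54 (N(w, n) = 6*9 = 54)
s = -1 (s = -⅓*(-3)*(-1) = 1*(-1) = -1)
I(g) = -2 (I(g) = -(4 + 4 - 1*6) = -(4 + 4 - 6) = -1*2 = -2)
I(N(-4, 2)) - 2574 = -2 - 2574 = -2576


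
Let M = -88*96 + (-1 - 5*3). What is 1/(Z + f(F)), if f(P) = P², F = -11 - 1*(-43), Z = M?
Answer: -1/7440 ≈ -0.00013441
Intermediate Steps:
M = -8464 (M = -8448 + (-1 - 15) = -8448 - 16 = -8464)
Z = -8464
F = 32 (F = -11 + 43 = 32)
1/(Z + f(F)) = 1/(-8464 + 32²) = 1/(-8464 + 1024) = 1/(-7440) = -1/7440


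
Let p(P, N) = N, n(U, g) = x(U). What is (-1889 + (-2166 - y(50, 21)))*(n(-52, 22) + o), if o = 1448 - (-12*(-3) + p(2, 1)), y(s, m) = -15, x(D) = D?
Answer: -5490360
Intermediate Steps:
n(U, g) = U
o = 1411 (o = 1448 - (-12*(-3) + 1) = 1448 - (36 + 1) = 1448 - 1*37 = 1448 - 37 = 1411)
(-1889 + (-2166 - y(50, 21)))*(n(-52, 22) + o) = (-1889 + (-2166 - 1*(-15)))*(-52 + 1411) = (-1889 + (-2166 + 15))*1359 = (-1889 - 2151)*1359 = -4040*1359 = -5490360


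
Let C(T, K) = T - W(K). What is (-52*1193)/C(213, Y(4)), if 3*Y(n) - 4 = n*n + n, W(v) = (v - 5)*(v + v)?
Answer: -62036/165 ≈ -375.98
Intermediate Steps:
W(v) = 2*v*(-5 + v) (W(v) = (-5 + v)*(2*v) = 2*v*(-5 + v))
Y(n) = 4/3 + n/3 + n²/3 (Y(n) = 4/3 + (n*n + n)/3 = 4/3 + (n² + n)/3 = 4/3 + (n + n²)/3 = 4/3 + (n/3 + n²/3) = 4/3 + n/3 + n²/3)
C(T, K) = T - 2*K*(-5 + K)
(-52*1193)/C(213, Y(4)) = (-52*1193)/(213 - 2*(4/3 + (⅓)*4 + (⅓)*4²)*(-5 + (4/3 + (⅓)*4 + (⅓)*4²))) = -62036/(213 - 2*(4/3 + 4/3 + (⅓)*16)*(-5 + (4/3 + 4/3 + (⅓)*16))) = -62036/(213 - 2*(4/3 + 4/3 + 16/3)*(-5 + (4/3 + 4/3 + 16/3))) = -62036/(213 - 2*8*(-5 + 8)) = -62036/(213 - 2*8*3) = -62036/(213 - 48) = -62036/165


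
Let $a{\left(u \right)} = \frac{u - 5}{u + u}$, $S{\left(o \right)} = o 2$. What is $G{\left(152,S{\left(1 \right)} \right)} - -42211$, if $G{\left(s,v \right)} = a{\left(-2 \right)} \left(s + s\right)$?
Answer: $42743$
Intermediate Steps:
$S{\left(o \right)} = 2 o$
$a{\left(u \right)} = \frac{-5 + u}{2 u}$
$G{\left(s,v \right)} = \frac{7 s}{2}$ ($G{\left(s,v \right)} = \frac{-5 - 2}{2 \left(-2\right)} \left(s + s\right) = \frac{1}{2} \left(- \frac{1}{2}\right) \left(-7\right) 2 s = \frac{7 \cdot 2 s}{4} = \frac{7 s}{2}$)
$G{\left(152,S{\left(1 \right)} \right)} - -42211 = \frac{7}{2} \cdot 152 - -42211 = 532 + 42211 = 42743$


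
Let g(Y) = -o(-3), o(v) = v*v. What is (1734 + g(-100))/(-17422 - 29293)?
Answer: -345/9343 ≈ -0.036926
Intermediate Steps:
o(v) = v²
g(Y) = -9 (g(Y) = -1*(-3)² = -1*9 = -9)
(1734 + g(-100))/(-17422 - 29293) = (1734 - 9)/(-17422 - 29293) = 1725/(-46715) = 1725*(-1/46715) = -345/9343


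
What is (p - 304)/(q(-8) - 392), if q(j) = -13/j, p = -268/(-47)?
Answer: 112160/146781 ≈ 0.76413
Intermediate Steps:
p = 268/47 (p = -268*(-1/47) = 268/47 ≈ 5.7021)
(p - 304)/(q(-8) - 392) = (268/47 - 304)/(-13/(-8) - 392) = -14020/(47*(-13*(-⅛) - 392)) = -14020/(47*(13/8 - 392)) = -14020/(47*(-3123/8)) = -14020/47*(-8/3123) = 112160/146781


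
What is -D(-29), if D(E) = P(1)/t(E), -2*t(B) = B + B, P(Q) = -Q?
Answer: 1/29 ≈ 0.034483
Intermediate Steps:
t(B) = -B (t(B) = -(B + B)/2 = -B)
D(E) = 1/E (D(E) = (-1*1)/((-E)) = -(-1)/E = 1/E)
-D(-29) = -1/(-29) = -1*(-1/29) = 1/29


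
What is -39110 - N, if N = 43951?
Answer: -83061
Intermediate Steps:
-39110 - N = -39110 - 1*43951 = -39110 - 43951 = -83061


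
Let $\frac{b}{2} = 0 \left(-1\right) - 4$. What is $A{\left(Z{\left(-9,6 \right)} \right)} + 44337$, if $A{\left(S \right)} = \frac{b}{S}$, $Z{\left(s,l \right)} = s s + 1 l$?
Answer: $\frac{3857311}{87} \approx 44337.0$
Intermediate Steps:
$Z{\left(s,l \right)} = l + s^{2}$ ($Z{\left(s,l \right)} = s^{2} + l = l + s^{2}$)
$b = -8$ ($b = 2 \left(0 \left(-1\right) - 4\right) = 2 \left(0 - 4\right) = 2 \left(-4\right) = -8$)
$A{\left(S \right)} = - \frac{8}{S}$
$A{\left(Z{\left(-9,6 \right)} \right)} + 44337 = - \frac{8}{6 + \left(-9\right)^{2}} + 44337 = - \frac{8}{6 + 81} + 44337 = - \frac{8}{87} + 44337 = \frac{3857311}{87}$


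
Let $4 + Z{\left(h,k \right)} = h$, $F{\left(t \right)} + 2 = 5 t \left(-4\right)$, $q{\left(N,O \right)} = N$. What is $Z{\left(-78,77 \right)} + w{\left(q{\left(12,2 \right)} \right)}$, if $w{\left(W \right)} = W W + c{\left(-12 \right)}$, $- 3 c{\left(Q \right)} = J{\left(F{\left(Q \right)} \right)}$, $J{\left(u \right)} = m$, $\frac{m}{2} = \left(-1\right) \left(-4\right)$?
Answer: $\frac{178}{3} \approx 59.333$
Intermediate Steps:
$F{\left(t \right)} = -2 - 20 t$ ($F{\left(t \right)} = -2 + 5 t \left(-4\right) = -2 - 20 t$)
$m = 8$ ($m = 2 \left(\left(-1\right) \left(-4\right)\right) = 2 \cdot 4 = 8$)
$J{\left(u \right)} = 8$
$Z{\left(h,k \right)} = -4 + h$
$c{\left(Q \right)} = - \frac{8}{3}$ ($c{\left(Q \right)} = \left(- \frac{1}{3}\right) 8 = - \frac{8}{3}$)
$w{\left(W \right)} = - \frac{8}{3} + W^{2}$ ($w{\left(W \right)} = W W - \frac{8}{3} = W^{2} - \frac{8}{3} = - \frac{8}{3} + W^{2}$)
$Z{\left(-78,77 \right)} + w{\left(q{\left(12,2 \right)} \right)} = \left(-4 - 78\right) - \left(\frac{8}{3} - 12^{2}\right) = -82 + \left(- \frac{8}{3} + 144\right) = -82 + \frac{424}{3} = \frac{178}{3}$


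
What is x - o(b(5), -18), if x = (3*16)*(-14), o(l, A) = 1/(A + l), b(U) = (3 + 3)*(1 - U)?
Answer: -28223/42 ≈ -671.98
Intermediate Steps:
b(U) = 6 - 6*U (b(U) = 6*(1 - U) = 6 - 6*U)
x = -672 (x = 48*(-14) = -672)
x - o(b(5), -18) = -672 - 1/(-18 + (6 - 6*5)) = -672 - 1/(-18 + (6 - 30)) = -672 - 1/(-18 - 24) = -672 - 1/(-42) = -672 - 1*(-1/42) = -672 + 1/42 = -28223/42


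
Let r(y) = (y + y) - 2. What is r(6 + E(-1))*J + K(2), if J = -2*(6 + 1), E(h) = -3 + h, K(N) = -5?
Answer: -33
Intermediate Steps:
r(y) = -2 + 2*y (r(y) = 2*y - 2 = -2 + 2*y)
J = -14 (J = -2*7 = -14)
r(6 + E(-1))*J + K(2) = (-2 + 2*(6 + (-3 - 1)))*(-14) - 5 = (-2 + 2*(6 - 4))*(-14) - 5 = (-2 + 2*2)*(-14) - 5 = (-2 + 4)*(-14) - 5 = 2*(-14) - 5 = -28 - 5 = -33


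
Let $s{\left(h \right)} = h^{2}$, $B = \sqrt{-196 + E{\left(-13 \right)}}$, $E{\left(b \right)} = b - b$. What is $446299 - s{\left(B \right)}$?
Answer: $446495$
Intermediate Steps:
$E{\left(b \right)} = 0$
$B = 14 i$ ($B = \sqrt{-196 + 0} = \sqrt{-196} = 14 i \approx 14.0 i$)
$446299 - s{\left(B \right)} = 446299 - \left(14 i\right)^{2} = 446299 - -196 = 446299 + 196 = 446495$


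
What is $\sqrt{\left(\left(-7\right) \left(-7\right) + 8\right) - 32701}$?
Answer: $2 i \sqrt{8161} \approx 180.68 i$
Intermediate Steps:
$\sqrt{\left(\left(-7\right) \left(-7\right) + 8\right) - 32701} = \sqrt{\left(49 + 8\right) - 32701} = \sqrt{57 - 32701} = \sqrt{-32644} = 2 i \sqrt{8161}$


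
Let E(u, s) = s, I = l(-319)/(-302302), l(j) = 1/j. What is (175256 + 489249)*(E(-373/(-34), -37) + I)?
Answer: -2371000690925025/96434338 ≈ -2.4587e+7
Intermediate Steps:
I = 1/96434338 (I = 1/(-319*(-302302)) = -1/319*(-1/302302) = 1/96434338 ≈ 1.0370e-8)
(175256 + 489249)*(E(-373/(-34), -37) + I) = (175256 + 489249)*(-37 + 1/96434338) = 664505*(-3568070505/96434338) = -2371000690925025/96434338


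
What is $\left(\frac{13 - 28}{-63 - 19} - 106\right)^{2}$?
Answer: $\frac{75290329}{6724} \approx 11197.0$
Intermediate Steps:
$\left(\frac{13 - 28}{-63 - 19} - 106\right)^{2} = \left(\frac{13 - 28}{-82} - 106\right)^{2} = \left(\left(13 - 28\right) \left(- \frac{1}{82}\right) - 106\right)^{2} = \left(\left(-15\right) \left(- \frac{1}{82}\right) - 106\right)^{2} = \left(\frac{15}{82} - 106\right)^{2} = \left(- \frac{8677}{82}\right)^{2} = \frac{75290329}{6724}$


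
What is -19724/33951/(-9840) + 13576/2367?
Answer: 125985762293/21965617980 ≈ 5.7356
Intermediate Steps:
-19724/33951/(-9840) + 13576/2367 = -19724*1/33951*(-1/9840) + 13576*(1/2367) = -19724/33951*(-1/9840) + 13576/2367 = 4931/83519460 + 13576/2367 = 125985762293/21965617980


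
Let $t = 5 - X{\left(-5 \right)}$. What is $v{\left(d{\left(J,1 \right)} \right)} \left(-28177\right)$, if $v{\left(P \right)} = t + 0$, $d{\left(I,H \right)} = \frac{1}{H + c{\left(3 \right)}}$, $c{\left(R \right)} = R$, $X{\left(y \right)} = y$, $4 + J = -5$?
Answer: $-281770$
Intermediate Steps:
$J = -9$ ($J = -4 - 5 = -9$)
$t = 10$ ($t = 5 - -5 = 5 + 5 = 10$)
$d{\left(I,H \right)} = \frac{1}{3 + H}$ ($d{\left(I,H \right)} = \frac{1}{H + 3} = \frac{1}{3 + H}$)
$v{\left(P \right)} = 10$ ($v{\left(P \right)} = 10 + 0 = 10$)
$v{\left(d{\left(J,1 \right)} \right)} \left(-28177\right) = 10 \left(-28177\right) = -281770$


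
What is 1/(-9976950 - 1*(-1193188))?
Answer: -1/8783762 ≈ -1.1385e-7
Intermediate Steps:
1/(-9976950 - 1*(-1193188)) = 1/(-9976950 + 1193188) = 1/(-8783762) = -1/8783762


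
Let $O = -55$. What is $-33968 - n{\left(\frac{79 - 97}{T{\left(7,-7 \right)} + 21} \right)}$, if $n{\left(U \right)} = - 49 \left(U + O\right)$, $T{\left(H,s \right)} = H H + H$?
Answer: $- \frac{403419}{11} \approx -36674.0$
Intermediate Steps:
$T{\left(H,s \right)} = H + H^{2}$ ($T{\left(H,s \right)} = H^{2} + H = H + H^{2}$)
$n{\left(U \right)} = 2695 - 49 U$ ($n{\left(U \right)} = - 49 \left(U - 55\right) = - 49 \left(-55 + U\right) = 2695 - 49 U$)
$-33968 - n{\left(\frac{79 - 97}{T{\left(7,-7 \right)} + 21} \right)} = -33968 - \left(2695 - 49 \frac{79 - 97}{7 \left(1 + 7\right) + 21}\right) = -33968 - \left(2695 - 49 \left(- \frac{18}{7 \cdot 8 + 21}\right)\right) = -33968 - \left(2695 - 49 \left(- \frac{18}{56 + 21}\right)\right) = -33968 - \left(2695 - 49 \left(- \frac{18}{77}\right)\right) = -33968 - \left(2695 - 49 \left(\left(-18\right) \frac{1}{77}\right)\right) = -33968 - \left(2695 - - \frac{126}{11}\right) = -33968 - \left(2695 + \frac{126}{11}\right) = -33968 - \frac{29771}{11} = - \frac{403419}{11}$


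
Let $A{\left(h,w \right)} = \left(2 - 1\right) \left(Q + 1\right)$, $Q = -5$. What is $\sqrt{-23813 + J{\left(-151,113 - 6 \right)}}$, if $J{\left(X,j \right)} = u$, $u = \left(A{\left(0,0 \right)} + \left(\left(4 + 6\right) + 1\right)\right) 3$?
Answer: $4 i \sqrt{1487} \approx 154.25 i$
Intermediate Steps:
$A{\left(h,w \right)} = -4$ ($A{\left(h,w \right)} = \left(2 - 1\right) \left(-5 + 1\right) = 1 \left(-4\right) = -4$)
$u = 21$ ($u = \left(-4 + \left(\left(4 + 6\right) + 1\right)\right) 3 = \left(-4 + \left(10 + 1\right)\right) 3 = \left(-4 + 11\right) 3 = 7 \cdot 3 = 21$)
$J{\left(X,j \right)} = 21$
$\sqrt{-23813 + J{\left(-151,113 - 6 \right)}} = \sqrt{-23813 + 21} = \sqrt{-23792} = 4 i \sqrt{1487}$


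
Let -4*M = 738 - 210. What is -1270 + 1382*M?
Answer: -183694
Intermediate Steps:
M = -132 (M = -(738 - 210)/4 = -¼*528 = -132)
-1270 + 1382*M = -1270 + 1382*(-132) = -1270 - 182424 = -183694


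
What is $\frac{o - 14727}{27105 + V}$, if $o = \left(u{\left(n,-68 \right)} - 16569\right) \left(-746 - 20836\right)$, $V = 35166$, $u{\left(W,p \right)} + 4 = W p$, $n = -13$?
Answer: $\frac{112861757}{20757} \approx 5437.3$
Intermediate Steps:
$u{\left(W,p \right)} = -4 + W p$
$o = 338599998$ ($o = \left(\left(-4 - -884\right) - 16569\right) \left(-746 - 20836\right) = \left(\left(-4 + 884\right) - 16569\right) \left(-21582\right) = \left(880 - 16569\right) \left(-21582\right) = \left(-15689\right) \left(-21582\right) = 338599998$)
$\frac{o - 14727}{27105 + V} = \frac{338599998 - 14727}{27105 + 35166} = \frac{338585271}{62271} = 338585271 \cdot \frac{1}{62271} = \frac{112861757}{20757}$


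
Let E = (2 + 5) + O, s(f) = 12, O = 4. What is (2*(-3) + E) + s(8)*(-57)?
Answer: -679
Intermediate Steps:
E = 11 (E = (2 + 5) + 4 = 7 + 4 = 11)
(2*(-3) + E) + s(8)*(-57) = (2*(-3) + 11) + 12*(-57) = (-6 + 11) - 684 = 5 - 684 = -679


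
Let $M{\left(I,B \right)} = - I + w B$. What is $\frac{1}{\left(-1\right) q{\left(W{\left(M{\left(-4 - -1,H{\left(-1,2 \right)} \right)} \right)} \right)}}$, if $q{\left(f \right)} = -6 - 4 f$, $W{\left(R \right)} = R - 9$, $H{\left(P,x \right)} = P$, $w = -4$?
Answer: $- \frac{1}{2} \approx -0.5$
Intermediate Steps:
$M{\left(I,B \right)} = - I - 4 B$
$W{\left(R \right)} = -9 + R$ ($W{\left(R \right)} = R - 9 = -9 + R$)
$\frac{1}{\left(-1\right) q{\left(W{\left(M{\left(-4 - -1,H{\left(-1,2 \right)} \right)} \right)} \right)}} = \frac{1}{\left(-1\right) \left(-6 - 4 \left(-9 - \left(-8 + 1\right)\right)\right)} = \frac{1}{\left(-1\right) \left(-6 - 4 \left(-9 + \left(- (-4 + 1) + 4\right)\right)\right)} = \frac{1}{\left(-1\right) \left(-6 - 4 \left(-9 + \left(\left(-1\right) \left(-3\right) + 4\right)\right)\right)} = \frac{1}{\left(-1\right) \left(-6 - 4 \left(-9 + \left(3 + 4\right)\right)\right)} = \frac{1}{\left(-1\right) \left(-6 - 4 \left(-9 + 7\right)\right)} = \frac{1}{\left(-1\right) \left(-6 - -8\right)} = \frac{1}{\left(-1\right) \left(-6 + 8\right)} = \frac{1}{\left(-1\right) 2} = \frac{1}{-2} = - \frac{1}{2}$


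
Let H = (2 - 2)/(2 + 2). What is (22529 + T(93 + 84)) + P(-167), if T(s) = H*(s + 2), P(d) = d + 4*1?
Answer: 22366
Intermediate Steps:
H = 0 (H = 0/4 = 0*(¼) = 0)
P(d) = 4 + d (P(d) = d + 4 = 4 + d)
T(s) = 0 (T(s) = 0*(s + 2) = 0*(2 + s) = 0)
(22529 + T(93 + 84)) + P(-167) = (22529 + 0) + (4 - 167) = 22529 - 163 = 22366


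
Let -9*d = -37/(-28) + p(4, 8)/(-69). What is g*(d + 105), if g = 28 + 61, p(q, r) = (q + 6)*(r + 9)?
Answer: 162687283/17388 ≈ 9356.3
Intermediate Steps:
p(q, r) = (6 + q)*(9 + r)
g = 89
d = 2207/17388 (d = -(-37/(-28) + (54 + 6*8 + 9*4 + 4*8)/(-69))/9 = -(-37*(-1/28) + (54 + 48 + 36 + 32)*(-1/69))/9 = -(37/28 + 170*(-1/69))/9 = -(37/28 - 170/69)/9 = -⅑*(-2207/1932) = 2207/17388 ≈ 0.12693)
g*(d + 105) = 89*(2207/17388 + 105) = 89*(1827947/17388) = 162687283/17388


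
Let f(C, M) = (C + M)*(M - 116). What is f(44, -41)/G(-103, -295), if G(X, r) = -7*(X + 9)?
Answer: -471/658 ≈ -0.71581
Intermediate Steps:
f(C, M) = (-116 + M)*(C + M) (f(C, M) = (C + M)*(-116 + M) = (-116 + M)*(C + M))
G(X, r) = -63 - 7*X (G(X, r) = -7*(9 + X) = -63 - 7*X)
f(44, -41)/G(-103, -295) = ((-41)² - 116*44 - 116*(-41) + 44*(-41))/(-63 - 7*(-103)) = (1681 - 5104 + 4756 - 1804)/(-63 + 721) = -471/658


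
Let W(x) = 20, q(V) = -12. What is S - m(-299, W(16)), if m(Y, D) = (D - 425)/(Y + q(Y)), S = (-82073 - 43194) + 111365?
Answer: -4323927/311 ≈ -13903.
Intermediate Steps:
S = -13902 (S = -125267 + 111365 = -13902)
m(Y, D) = (-425 + D)/(-12 + Y) (m(Y, D) = (D - 425)/(Y - 12) = (-425 + D)/(-12 + Y))
S - m(-299, W(16)) = -13902 - (-425 + 20)/(-12 - 299) = -13902 - (-405)/(-311) = -13902 - (-1)*(-405)/311 = -13902 - 1*405/311 = -13902 - 405/311 = -4323927/311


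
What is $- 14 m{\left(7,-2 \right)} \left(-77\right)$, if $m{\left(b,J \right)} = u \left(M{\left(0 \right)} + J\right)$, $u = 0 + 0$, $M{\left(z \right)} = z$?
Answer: $0$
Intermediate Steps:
$u = 0$
$m{\left(b,J \right)} = 0$ ($m{\left(b,J \right)} = 0 \left(0 + J\right) = 0 J = 0$)
$- 14 m{\left(7,-2 \right)} \left(-77\right) = \left(-14\right) 0 \left(-77\right) = 0 \left(-77\right) = 0$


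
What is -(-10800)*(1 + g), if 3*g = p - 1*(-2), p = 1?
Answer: 21600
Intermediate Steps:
g = 1 (g = (1 - 1*(-2))/3 = (1 + 2)/3 = (⅓)*3 = 1)
-(-10800)*(1 + g) = -(-10800)*(1 + 1) = -(-10800)*2 = -2160*(-10) = 21600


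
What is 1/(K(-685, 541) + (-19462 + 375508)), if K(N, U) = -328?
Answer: 1/355718 ≈ 2.8112e-6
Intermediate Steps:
1/(K(-685, 541) + (-19462 + 375508)) = 1/(-328 + (-19462 + 375508)) = 1/(-328 + 356046) = 1/355718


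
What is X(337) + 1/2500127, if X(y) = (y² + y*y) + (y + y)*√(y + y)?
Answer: 567873846527/2500127 + 674*√674 ≈ 2.4464e+5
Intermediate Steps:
X(y) = 2*y² + 2*√2*y^(3/2) (X(y) = (y² + y²) + (2*y)*√(2*y) = 2*y² + (2*y)*(√2*√y) = 2*y² + 2*√2*y^(3/2))
X(337) + 1/2500127 = (2*337² + 2*√2*337^(3/2)) + 1/2500127 = (2*113569 + 2*√2*(337*√337)) + 1/2500127 = (227138 + 674*√674) + 1/2500127 = 567873846527/2500127 + 674*√674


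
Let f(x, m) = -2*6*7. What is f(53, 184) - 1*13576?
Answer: -13660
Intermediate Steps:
f(x, m) = -84 (f(x, m) = -12*7 = -84)
f(53, 184) - 1*13576 = -84 - 1*13576 = -84 - 13576 = -13660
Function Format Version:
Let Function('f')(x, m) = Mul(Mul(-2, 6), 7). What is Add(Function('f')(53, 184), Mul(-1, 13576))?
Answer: -13660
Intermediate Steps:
Function('f')(x, m) = -84 (Function('f')(x, m) = Mul(-12, 7) = -84)
Add(Function('f')(53, 184), Mul(-1, 13576)) = Add(-84, Mul(-1, 13576)) = Add(-84, -13576) = -13660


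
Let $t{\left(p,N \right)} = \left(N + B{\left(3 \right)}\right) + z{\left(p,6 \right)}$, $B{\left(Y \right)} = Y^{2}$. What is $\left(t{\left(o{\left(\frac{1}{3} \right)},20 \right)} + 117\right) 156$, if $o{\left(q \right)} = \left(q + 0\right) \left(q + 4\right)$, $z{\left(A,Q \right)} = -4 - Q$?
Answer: $21216$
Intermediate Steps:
$o{\left(q \right)} = q \left(4 + q\right)$
$t{\left(p,N \right)} = -1 + N$ ($t{\left(p,N \right)} = \left(N + 3^{2}\right) - 10 = \left(N + 9\right) - 10 = \left(9 + N\right) - 10 = -1 + N$)
$\left(t{\left(o{\left(\frac{1}{3} \right)},20 \right)} + 117\right) 156 = \left(\left(-1 + 20\right) + 117\right) 156 = \left(19 + 117\right) 156 = 136 \cdot 156 = 21216$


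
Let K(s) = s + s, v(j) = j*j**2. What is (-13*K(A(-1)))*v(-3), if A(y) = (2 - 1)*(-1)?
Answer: -702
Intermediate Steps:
A(y) = -1 (A(y) = 1*(-1) = -1)
v(j) = j**3
K(s) = 2*s
(-13*K(A(-1)))*v(-3) = -26*(-1)*(-3)**3 = -13*(-2)*(-27) = 26*(-27) = -702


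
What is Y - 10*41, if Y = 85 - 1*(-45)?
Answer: -280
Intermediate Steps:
Y = 130 (Y = 85 + 45 = 130)
Y - 10*41 = 130 - 10*41 = 130 - 410 = -280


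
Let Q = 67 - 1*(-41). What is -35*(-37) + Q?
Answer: 1403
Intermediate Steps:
Q = 108 (Q = 67 + 41 = 108)
-35*(-37) + Q = -35*(-37) + 108 = 1295 + 108 = 1403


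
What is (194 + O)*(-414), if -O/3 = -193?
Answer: -320022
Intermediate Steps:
O = 579 (O = -3*(-193) = 579)
(194 + O)*(-414) = (194 + 579)*(-414) = 773*(-414) = -320022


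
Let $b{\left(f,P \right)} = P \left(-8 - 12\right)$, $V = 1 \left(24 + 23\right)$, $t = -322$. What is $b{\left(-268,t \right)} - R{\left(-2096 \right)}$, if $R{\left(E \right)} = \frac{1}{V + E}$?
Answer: $\frac{13195561}{2049} \approx 6440.0$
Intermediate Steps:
$V = 47$ ($V = 1 \cdot 47 = 47$)
$b{\left(f,P \right)} = - 20 P$ ($b{\left(f,P \right)} = P \left(-20\right) = - 20 P$)
$R{\left(E \right)} = \frac{1}{47 + E}$
$b{\left(-268,t \right)} - R{\left(-2096 \right)} = \left(-20\right) \left(-322\right) - \frac{1}{47 - 2096} = 6440 - \frac{1}{-2049} = 6440 - - \frac{1}{2049} = 6440 + \frac{1}{2049} = \frac{13195561}{2049}$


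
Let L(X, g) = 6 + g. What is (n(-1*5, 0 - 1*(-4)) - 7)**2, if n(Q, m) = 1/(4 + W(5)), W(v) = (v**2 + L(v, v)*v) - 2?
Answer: 328329/6724 ≈ 48.829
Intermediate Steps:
W(v) = -2 + v**2 + v*(6 + v) (W(v) = (v**2 + (6 + v)*v) - 2 = (v**2 + v*(6 + v)) - 2 = -2 + v**2 + v*(6 + v))
n(Q, m) = 1/82 (n(Q, m) = 1/(4 + (-2 + 5**2 + 5*(6 + 5))) = 1/(4 + (-2 + 25 + 5*11)) = 1/(4 + (-2 + 25 + 55)) = 1/(4 + 78) = 1/82)
(n(-1*5, 0 - 1*(-4)) - 7)**2 = (1/82 - 7)**2 = (-573/82)**2 = 328329/6724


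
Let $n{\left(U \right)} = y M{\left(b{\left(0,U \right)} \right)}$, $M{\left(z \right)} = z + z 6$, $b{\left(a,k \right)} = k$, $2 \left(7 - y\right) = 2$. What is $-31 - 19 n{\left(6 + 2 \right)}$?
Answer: $-6415$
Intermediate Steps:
$y = 6$ ($y = 7 - 1 = 6$)
$M{\left(z \right)} = 7 z$ ($M{\left(z \right)} = z + 6 z = 7 z$)
$n{\left(U \right)} = 42 U$ ($n{\left(U \right)} = 6 \cdot 7 U = 42 U$)
$-31 - 19 n{\left(6 + 2 \right)} = -31 - 19 \cdot 42 \left(6 + 2\right) = -31 - 19 \cdot 42 \cdot 8 = -31 - 6384 = -6415$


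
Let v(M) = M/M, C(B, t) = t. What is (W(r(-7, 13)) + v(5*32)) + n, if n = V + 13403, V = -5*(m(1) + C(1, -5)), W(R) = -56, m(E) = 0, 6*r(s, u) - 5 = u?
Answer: 13373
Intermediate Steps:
r(s, u) = ⅚ + u/6
v(M) = 1
V = 25 (V = -5*(0 - 5) = -5*(-5) = 25)
n = 13428 (n = 25 + 13403 = 13428)
(W(r(-7, 13)) + v(5*32)) + n = (-56 + 1) + 13428 = -55 + 13428 = 13373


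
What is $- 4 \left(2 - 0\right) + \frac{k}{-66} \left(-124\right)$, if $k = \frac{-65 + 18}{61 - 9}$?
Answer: $- \frac{8321}{858} \approx -9.6981$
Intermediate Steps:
$k = - \frac{47}{52} \approx -0.90385$
$- 4 \left(2 - 0\right) + \frac{k}{-66} \left(-124\right) = - 4 \left(2 - 0\right) + - \frac{47}{52 \left(-66\right)} \left(-124\right) = - 4 \left(2 + \left(-4 + 4\right)\right) + \left(- \frac{47}{52}\right) \left(- \frac{1}{66}\right) \left(-124\right) = - 4 \left(2 + 0\right) + \frac{47}{3432} \left(-124\right) = \left(-4\right) 2 - \frac{1457}{858} = -8 - \frac{1457}{858} = - \frac{8321}{858}$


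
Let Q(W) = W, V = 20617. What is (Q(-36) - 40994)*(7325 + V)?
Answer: -1146460260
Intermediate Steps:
(Q(-36) - 40994)*(7325 + V) = (-36 - 40994)*(7325 + 20617) = -41030*27942 = -1146460260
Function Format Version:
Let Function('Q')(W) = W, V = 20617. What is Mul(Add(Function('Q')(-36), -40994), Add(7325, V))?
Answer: -1146460260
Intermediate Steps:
Mul(Add(Function('Q')(-36), -40994), Add(7325, V)) = Mul(Add(-36, -40994), Add(7325, 20617)) = Mul(-41030, 27942) = -1146460260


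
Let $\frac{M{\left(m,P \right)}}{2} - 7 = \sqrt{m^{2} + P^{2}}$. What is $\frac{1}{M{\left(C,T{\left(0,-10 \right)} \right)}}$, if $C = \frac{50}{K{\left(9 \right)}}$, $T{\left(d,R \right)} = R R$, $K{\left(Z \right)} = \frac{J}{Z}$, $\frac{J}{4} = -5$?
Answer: $\frac{1}{219} \approx 0.0045662$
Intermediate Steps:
$J = -20$ ($J = 4 \left(-5\right) = -20$)
$K{\left(Z \right)} = - \frac{20}{Z}$
$T{\left(d,R \right)} = R^{2}$
$C = - \frac{45}{2}$ ($C = \frac{50}{\left(-20\right) \frac{1}{9}} = \frac{50}{- \frac{20}{9}} = 50 \left(- \frac{9}{20}\right) = - \frac{45}{2} \approx -22.5$)
$M{\left(m,P \right)} = 14 + 2 \sqrt{P^{2} + m^{2}}$ ($M{\left(m,P \right)} = 14 + 2 \sqrt{m^{2} + P^{2}} = 14 + 2 \sqrt{P^{2} + m^{2}}$)
$\frac{1}{M{\left(C,T{\left(0,-10 \right)} \right)}} = \frac{1}{14 + 2 \sqrt{\left(\left(-10\right)^{2}\right)^{2} + \left(- \frac{45}{2}\right)^{2}}} = \frac{1}{14 + 2 \sqrt{100^{2} + \frac{2025}{4}}} = \frac{1}{14 + 2 \sqrt{10000 + \frac{2025}{4}}} = \frac{1}{14 + 2 \sqrt{\frac{42025}{4}}} = \frac{1}{14 + 2 \cdot \frac{205}{2}} = \frac{1}{14 + 205} = \frac{1}{219}$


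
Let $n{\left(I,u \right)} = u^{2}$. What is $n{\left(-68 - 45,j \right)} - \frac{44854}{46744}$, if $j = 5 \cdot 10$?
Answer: $\frac{58407573}{23372} \approx 2499.0$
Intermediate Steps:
$j = 50$
$n{\left(-68 - 45,j \right)} - \frac{44854}{46744} = 50^{2} - \frac{44854}{46744} = 2500 - 44854 \cdot \frac{1}{46744} = 2500 - \frac{22427}{23372} = \frac{58407573}{23372}$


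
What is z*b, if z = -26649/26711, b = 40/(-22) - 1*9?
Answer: 3171231/293821 ≈ 10.793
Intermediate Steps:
b = -119/11 (b = 40*(-1/22) - 9 = -20/11 - 9 = -119/11 ≈ -10.818)
z = -26649/26711 ≈ -0.99768
z*b = -26649/26711*(-119/11) = 3171231/293821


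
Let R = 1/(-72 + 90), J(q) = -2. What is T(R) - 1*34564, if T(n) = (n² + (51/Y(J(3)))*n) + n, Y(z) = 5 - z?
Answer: -78390101/2268 ≈ -34564.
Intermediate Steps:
R = 1/18 ≈ 0.055556
T(n) = n² + 58*n/7 (T(n) = (n² + (51/(5 - 1*(-2)))*n) + n = (n² + (51/(5 + 2))*n) + n = (n² + (51/7)*n) + n = (n² + (51*(⅐))*n) + n = (n² + 51*n/7) + n = n² + 58*n/7)
T(R) - 1*34564 = (⅐)*(1/18)*(58 + 7*(1/18)) - 1*34564 = (⅐)*(1/18)*(58 + 7/18) - 34564 = (⅐)*(1/18)*(1051/18) - 34564 = 1051/2268 - 34564 = -78390101/2268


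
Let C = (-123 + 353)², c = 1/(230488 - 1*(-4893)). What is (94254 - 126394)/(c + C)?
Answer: -7565145340/12451654901 ≈ -0.60756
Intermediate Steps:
c = 1/235381 (c = 1/(230488 + 4893) = 1/235381 ≈ 4.2484e-6)
C = 52900 (C = 230² = 52900)
(94254 - 126394)/(c + C) = (94254 - 126394)/(1/235381 + 52900) = -32140/12451654901/235381 = -32140*235381/12451654901 = -7565145340/12451654901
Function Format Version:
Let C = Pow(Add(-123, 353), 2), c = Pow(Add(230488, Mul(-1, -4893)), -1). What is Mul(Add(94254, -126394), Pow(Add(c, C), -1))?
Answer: Rational(-7565145340, 12451654901) ≈ -0.60756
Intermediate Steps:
c = Rational(1, 235381) (c = Pow(Add(230488, 4893), -1) = Pow(235381, -1) = Rational(1, 235381) ≈ 4.2484e-6)
C = 52900 (C = Pow(230, 2) = 52900)
Mul(Add(94254, -126394), Pow(Add(c, C), -1)) = Mul(Add(94254, -126394), Pow(Add(Rational(1, 235381), 52900), -1)) = Mul(-32140, Pow(Rational(12451654901, 235381), -1)) = Mul(-32140, Rational(235381, 12451654901)) = Rational(-7565145340, 12451654901)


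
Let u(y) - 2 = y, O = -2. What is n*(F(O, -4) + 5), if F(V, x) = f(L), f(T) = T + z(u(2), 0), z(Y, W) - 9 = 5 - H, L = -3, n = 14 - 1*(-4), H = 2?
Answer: 252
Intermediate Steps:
n = 18 (n = 14 + 4 = 18)
u(y) = 2 + y
z(Y, W) = 12 (z(Y, W) = 9 + (5 - 1*2) = 9 + (5 - 2) = 9 + 3 = 12)
f(T) = 12 + T (f(T) = T + 12 = 12 + T)
F(V, x) = 9 (F(V, x) = 12 - 3 = 9)
n*(F(O, -4) + 5) = 18*(9 + 5) = 18*14 = 252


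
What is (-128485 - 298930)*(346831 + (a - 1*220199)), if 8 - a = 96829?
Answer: -12741668565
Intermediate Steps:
a = -96821 (a = 8 - 1*96829 = 8 - 96829 = -96821)
(-128485 - 298930)*(346831 + (a - 1*220199)) = (-128485 - 298930)*(346831 + (-96821 - 1*220199)) = -427415*(346831 + (-96821 - 220199)) = -427415*(346831 - 317020) = -427415*29811 = -12741668565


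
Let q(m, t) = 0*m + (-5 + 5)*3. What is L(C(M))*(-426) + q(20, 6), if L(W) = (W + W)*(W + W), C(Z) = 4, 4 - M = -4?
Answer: -27264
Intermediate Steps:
M = 8 (M = 4 - 1*(-4) = 4 + 4 = 8)
q(m, t) = 0 (q(m, t) = 0 + 0*3 = 0 + 0 = 0)
L(W) = 4*W² (L(W) = (2*W)*(2*W) = 4*W²)
L(C(M))*(-426) + q(20, 6) = (4*4²)*(-426) + 0 = (4*16)*(-426) + 0 = 64*(-426) + 0 = -27264 + 0 = -27264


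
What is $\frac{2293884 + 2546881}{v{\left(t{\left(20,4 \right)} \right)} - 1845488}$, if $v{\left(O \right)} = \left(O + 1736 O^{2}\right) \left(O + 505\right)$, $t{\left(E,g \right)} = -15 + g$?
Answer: $\frac{4840765}{101916742} \approx 0.047497$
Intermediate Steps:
$v{\left(O \right)} = \left(505 + O\right) \left(O + 1736 O^{2}\right)$ ($v{\left(O \right)} = \left(O + 1736 O^{2}\right) \left(505 + O\right) = \left(505 + O\right) \left(O + 1736 O^{2}\right)$)
$\frac{2293884 + 2546881}{v{\left(t{\left(20,4 \right)} \right)} - 1845488} = \frac{2293884 + 2546881}{\left(-15 + 4\right) \left(505 + 1736 \left(-15 + 4\right)^{2} + 876681 \left(-15 + 4\right)\right) - 1845488} = \frac{4840765}{- 11 \left(505 + 1736 \left(-11\right)^{2} + 876681 \left(-11\right)\right) - 1845488} = \frac{4840765}{- 11 \left(505 + 1736 \cdot 121 - 9643491\right) - 1845488} = \frac{4840765}{- 11 \left(505 + 210056 - 9643491\right) - 1845488} = \frac{4840765}{\left(-11\right) \left(-9432930\right) - 1845488} = \frac{4840765}{103762230 - 1845488} = \frac{4840765}{101916742}$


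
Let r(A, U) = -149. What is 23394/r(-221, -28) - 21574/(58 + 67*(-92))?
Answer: -69814619/454897 ≈ -153.47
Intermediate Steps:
23394/r(-221, -28) - 21574/(58 + 67*(-92)) = 23394/(-149) - 21574/(58 + 67*(-92)) = 23394*(-1/149) - 21574/(58 - 6164) = -23394/149 - 21574/(-6106) = -23394/149 - 21574*(-1/6106) = -23394/149 + 10787/3053 = -69814619/454897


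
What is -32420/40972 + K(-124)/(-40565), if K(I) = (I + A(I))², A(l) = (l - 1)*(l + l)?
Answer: -9765261091693/415507295 ≈ -23502.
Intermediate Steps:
A(l) = 2*l*(-1 + l) (A(l) = (-1 + l)*(2*l) = 2*l*(-1 + l))
K(I) = (I + 2*I*(-1 + I))²
-32420/40972 + K(-124)/(-40565) = -32420/40972 + ((-124)²*(-1 + 2*(-124))²)/(-40565) = -32420*1/40972 + (15376*(-1 - 248)²)*(-1/40565) = -8105/10243 + (15376*(-249)²)*(-1/40565) = -8105/10243 + (15376*62001)*(-1/40565) = -8105/10243 + 953327376*(-1/40565) = -8105/10243 - 953327376/40565 = -9765261091693/415507295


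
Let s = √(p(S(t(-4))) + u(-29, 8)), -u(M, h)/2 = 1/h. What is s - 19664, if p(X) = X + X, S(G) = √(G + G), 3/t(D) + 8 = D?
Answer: -19664 + √(-1 + 4*I*√2)/2 ≈ -19663.0 + 0.91819*I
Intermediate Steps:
t(D) = 3/(-8 + D)
u(M, h) = -2/h
S(G) = √2*√G (S(G) = √(2*G) = √2*√G)
p(X) = 2*X
s = √(-¼ + I*√2) (s = √(2*(√2*√(3/(-8 - 4))) - 2/8) = √(2*(√2*√(3/(-12))) - 2*⅛) = √(2*(√2*√(3*(-1/12))) - ¼) = √(2*(√2*√(-¼)) - ¼) = √(2*(√2*(I/2)) - ¼) = √(2*(I*√2/2) - ¼) = √(I*√2 - ¼) = √(-¼ + I*√2) ≈ 0.77011 + 0.91819*I)
s - 19664 = √(-1 + 4*I*√2)/2 - 19664 = -19664 + √(-1 + 4*I*√2)/2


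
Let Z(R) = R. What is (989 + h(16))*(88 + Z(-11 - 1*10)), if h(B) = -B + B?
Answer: 66263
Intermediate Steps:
h(B) = 0
(989 + h(16))*(88 + Z(-11 - 1*10)) = (989 + 0)*(88 + (-11 - 1*10)) = 989*(88 + (-11 - 10)) = 989*(88 - 21) = 989*67 = 66263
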